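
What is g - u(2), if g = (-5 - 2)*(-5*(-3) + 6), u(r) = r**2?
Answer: -151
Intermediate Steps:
g = -147 (g = -7*(15 + 6) = -7*21 = -147)
g - u(2) = -147 - 1*2**2 = -147 - 1*4 = -147 - 4 = -151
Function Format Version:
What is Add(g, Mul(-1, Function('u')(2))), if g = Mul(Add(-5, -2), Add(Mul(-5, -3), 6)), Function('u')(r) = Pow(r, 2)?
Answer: -151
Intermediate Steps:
g = -147 (g = Mul(-7, Add(15, 6)) = Mul(-7, 21) = -147)
Add(g, Mul(-1, Function('u')(2))) = Add(-147, Mul(-1, Pow(2, 2))) = Add(-147, Mul(-1, 4)) = Add(-147, -4) = -151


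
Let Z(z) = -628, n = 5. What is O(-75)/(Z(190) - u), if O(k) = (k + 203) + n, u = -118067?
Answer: 1/883 ≈ 0.0011325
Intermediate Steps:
O(k) = 208 + k (O(k) = (k + 203) + 5 = (203 + k) + 5 = 208 + k)
O(-75)/(Z(190) - u) = (208 - 75)/(-628 - 1*(-118067)) = 133/(-628 + 118067) = 133/117439 = 133*(1/117439) = 1/883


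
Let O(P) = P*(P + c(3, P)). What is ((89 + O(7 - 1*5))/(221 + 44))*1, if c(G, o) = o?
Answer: 97/265 ≈ 0.36604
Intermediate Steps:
O(P) = 2*P² (O(P) = P*(P + P) = P*(2*P) = 2*P²)
((89 + O(7 - 1*5))/(221 + 44))*1 = ((89 + 2*(7 - 1*5)²)/(221 + 44))*1 = ((89 + 2*(7 - 5)²)/265)*1 = ((89 + 2*2²)*(1/265))*1 = ((89 + 2*4)*(1/265))*1 = ((89 + 8)*(1/265))*1 = (97*(1/265))*1 = (97/265)*1 = 97/265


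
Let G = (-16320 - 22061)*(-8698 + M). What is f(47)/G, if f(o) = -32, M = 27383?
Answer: 32/717148985 ≈ 4.4621e-8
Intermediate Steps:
G = -717148985 (G = (-16320 - 22061)*(-8698 + 27383) = -38381*18685 = -717148985)
f(47)/G = -32/(-717148985) = -32*(-1/717148985) = 32/717148985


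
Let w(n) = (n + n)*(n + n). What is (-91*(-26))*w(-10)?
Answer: 946400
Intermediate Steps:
w(n) = 4*n**2 (w(n) = (2*n)*(2*n) = 4*n**2)
(-91*(-26))*w(-10) = (-91*(-26))*(4*(-10)**2) = 2366*(4*100) = 2366*400 = 946400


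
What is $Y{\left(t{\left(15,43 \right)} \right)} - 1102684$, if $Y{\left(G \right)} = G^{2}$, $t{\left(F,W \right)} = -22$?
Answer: $-1102200$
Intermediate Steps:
$Y{\left(t{\left(15,43 \right)} \right)} - 1102684 = \left(-22\right)^{2} - 1102684 = 484 - 1102684 = -1102200$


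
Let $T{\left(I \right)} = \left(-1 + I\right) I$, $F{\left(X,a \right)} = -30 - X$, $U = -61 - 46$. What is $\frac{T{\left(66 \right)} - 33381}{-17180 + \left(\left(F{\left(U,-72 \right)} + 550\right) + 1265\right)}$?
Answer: $\frac{9697}{5096} \approx 1.9029$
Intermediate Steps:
$U = -107$
$T{\left(I \right)} = I \left(-1 + I\right)$
$\frac{T{\left(66 \right)} - 33381}{-17180 + \left(\left(F{\left(U,-72 \right)} + 550\right) + 1265\right)} = \frac{66 \left(-1 + 66\right) - 33381}{-17180 + \left(\left(\left(-30 - -107\right) + 550\right) + 1265\right)} = \frac{66 \cdot 65 - 33381}{-17180 + \left(\left(\left(-30 + 107\right) + 550\right) + 1265\right)} = \frac{4290 - 33381}{-17180 + \left(\left(77 + 550\right) + 1265\right)} = - \frac{29091}{-17180 + \left(627 + 1265\right)} = - \frac{29091}{-17180 + 1892} = - \frac{29091}{-15288} = \left(-29091\right) \left(- \frac{1}{15288}\right) = \frac{9697}{5096}$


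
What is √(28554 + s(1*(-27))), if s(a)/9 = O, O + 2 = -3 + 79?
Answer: 2*√7305 ≈ 170.94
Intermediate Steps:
O = 74 (O = -2 + (-3 + 79) = -2 + 76 = 74)
s(a) = 666 (s(a) = 9*74 = 666)
√(28554 + s(1*(-27))) = √(28554 + 666) = √29220 = 2*√7305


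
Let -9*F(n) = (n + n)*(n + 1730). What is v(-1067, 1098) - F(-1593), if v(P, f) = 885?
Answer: -47613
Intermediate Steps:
F(n) = -2*n*(1730 + n)/9 (F(n) = -(n + n)*(n + 1730)/9 = -2*n*(1730 + n)/9)
v(-1067, 1098) - F(-1593) = 885 - (-2)*(-1593)*(1730 - 1593)/9 = 885 - (-2)*(-1593)*137/9 = 885 - 1*48498 = 885 - 48498 = -47613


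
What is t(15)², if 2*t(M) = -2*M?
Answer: 225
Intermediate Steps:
t(M) = -M (t(M) = (-2*M)/2 = -M)
t(15)² = (-1*15)² = (-15)² = 225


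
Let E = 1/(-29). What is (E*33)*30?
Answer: -990/29 ≈ -34.138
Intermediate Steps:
E = -1/29 ≈ -0.034483
(E*33)*30 = -1/29*33*30 = -33/29*30 = -990/29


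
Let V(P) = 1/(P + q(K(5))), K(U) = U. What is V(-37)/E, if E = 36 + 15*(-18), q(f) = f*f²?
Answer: -1/20592 ≈ -4.8563e-5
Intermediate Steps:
q(f) = f³
V(P) = 1/(125 + P) (V(P) = 1/(P + 5³) = 1/(P + 125) = 1/(125 + P))
E = -234 (E = 36 - 270 = -234)
V(-37)/E = 1/((125 - 37)*(-234)) = -1/234/88 = (1/88)*(-1/234) = -1/20592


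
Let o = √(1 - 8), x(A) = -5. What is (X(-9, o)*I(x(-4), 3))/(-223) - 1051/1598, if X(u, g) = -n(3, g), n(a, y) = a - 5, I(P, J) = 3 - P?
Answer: -259941/356354 ≈ -0.72945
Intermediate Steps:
n(a, y) = -5 + a
o = I*√7 (o = √(-7) = I*√7 ≈ 2.6458*I)
X(u, g) = 2 (X(u, g) = -(-5 + 3) = -1*(-2) = 2)
(X(-9, o)*I(x(-4), 3))/(-223) - 1051/1598 = (2*(3 - 1*(-5)))/(-223) - 1051/1598 = (2*(3 + 5))*(-1/223) - 1051*1/1598 = (2*8)*(-1/223) - 1051/1598 = 16*(-1/223) - 1051/1598 = -16/223 - 1051/1598 = -259941/356354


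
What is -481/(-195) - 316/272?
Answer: 1331/1020 ≈ 1.3049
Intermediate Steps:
-481/(-195) - 316/272 = -481*(-1/195) - 316*1/272 = 37/15 - 79/68 = 1331/1020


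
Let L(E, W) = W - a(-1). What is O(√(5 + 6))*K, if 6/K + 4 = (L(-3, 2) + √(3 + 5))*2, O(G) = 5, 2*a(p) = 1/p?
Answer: -30/31 + 120*√2/31 ≈ 4.5066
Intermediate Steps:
a(p) = 1/(2*p)
L(E, W) = ½ + W (L(E, W) = W - 1/(2*(-1)) = W - (-1)/2 = W - 1*(-½) = W + ½ = ½ + W)
K = 6/(1 + 4*√2) (K = 6/(-4 + ((½ + 2) + √(3 + 5))*2) = 6/(-4 + (5/2 + √8)*2) = 6/(-4 + (5/2 + 2*√2)*2) = 6/(-4 + (5 + 4*√2)) = 6/(1 + 4*√2) ≈ 0.90133)
O(√(5 + 6))*K = 5*(-6/31 + 24*√2/31) = -30/31 + 120*√2/31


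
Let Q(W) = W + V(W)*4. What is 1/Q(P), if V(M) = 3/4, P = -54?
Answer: -1/51 ≈ -0.019608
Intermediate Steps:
V(M) = ¾ (V(M) = 3*(¼) = ¾)
Q(W) = 3 + W (Q(W) = W + (¾)*4 = W + 3 = 3 + W)
1/Q(P) = 1/(3 - 54) = 1/(-51) = -1/51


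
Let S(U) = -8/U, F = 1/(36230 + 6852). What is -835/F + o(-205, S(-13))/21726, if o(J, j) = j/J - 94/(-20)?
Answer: -277714181141171/7719972 ≈ -3.5973e+7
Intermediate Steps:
F = 1/43082 ≈ 2.3212e-5
o(J, j) = 47/10 + j/J (o(J, j) = j/J - 94*(-1/20) = j/J + 47/10 = 47/10 + j/J)
-835/F + o(-205, S(-13))/21726 = -835/1/43082 + (47/10 - 8/(-13)/(-205))/21726 = -835*43082 + (47/10 - 8*(-1/13)*(-1/205))*(1/21726) = -35973470 + (47/10 + (8/13)*(-1/205))*(1/21726) = -35973470 + (47/10 - 8/2665)*(1/21726) = -35973470 + (5007/1066)*(1/21726) = -35973470 + 1669/7719972 = -277714181141171/7719972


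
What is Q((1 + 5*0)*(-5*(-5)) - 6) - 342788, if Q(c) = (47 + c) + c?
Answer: -342703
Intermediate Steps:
Q(c) = 47 + 2*c
Q((1 + 5*0)*(-5*(-5)) - 6) - 342788 = (47 + 2*((1 + 5*0)*(-5*(-5)) - 6)) - 342788 = (47 + 2*((1 + 0)*25 - 6)) - 342788 = (47 + 2*(1*25 - 6)) - 342788 = (47 + 2*(25 - 6)) - 342788 = (47 + 2*19) - 342788 = (47 + 38) - 342788 = 85 - 342788 = -342703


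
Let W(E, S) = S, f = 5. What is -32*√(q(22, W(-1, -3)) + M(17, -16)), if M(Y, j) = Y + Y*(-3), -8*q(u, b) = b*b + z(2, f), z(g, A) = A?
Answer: -16*I*√143 ≈ -191.33*I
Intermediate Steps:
q(u, b) = -5/8 - b²/8 (q(u, b) = -(b*b + 5)/8 = -(b² + 5)/8 = -(5 + b²)/8 = -5/8 - b²/8)
M(Y, j) = -2*Y (M(Y, j) = Y - 3*Y = -2*Y)
-32*√(q(22, W(-1, -3)) + M(17, -16)) = -32*√((-5/8 - ⅛*(-3)²) - 2*17) = -32*√((-5/8 - ⅛*9) - 34) = -32*√((-5/8 - 9/8) - 34) = -32*√(-7/4 - 34) = -16*I*√143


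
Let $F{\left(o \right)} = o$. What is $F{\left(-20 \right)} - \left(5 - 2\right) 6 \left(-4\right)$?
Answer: $52$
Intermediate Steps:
$F{\left(-20 \right)} - \left(5 - 2\right) 6 \left(-4\right) = -20 - \left(5 - 2\right) 6 \left(-4\right) = -20 - 3 \cdot 6 \left(-4\right) = -20 - 18 \left(-4\right) = -20 - -72 = -20 + 72 = 52$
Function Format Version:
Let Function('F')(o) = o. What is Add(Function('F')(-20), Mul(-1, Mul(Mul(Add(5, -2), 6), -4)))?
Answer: 52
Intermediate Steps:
Add(Function('F')(-20), Mul(-1, Mul(Mul(Add(5, -2), 6), -4))) = Add(-20, Mul(-1, Mul(Mul(Add(5, -2), 6), -4))) = Add(-20, Mul(-1, Mul(Mul(3, 6), -4))) = Add(-20, Mul(-1, Mul(18, -4))) = Add(-20, Mul(-1, -72)) = Add(-20, 72) = 52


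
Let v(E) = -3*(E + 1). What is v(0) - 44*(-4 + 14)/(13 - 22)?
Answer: 413/9 ≈ 45.889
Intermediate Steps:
v(E) = -3 - 3*E (v(E) = -3*(1 + E) = -3 - 3*E)
v(0) - 44*(-4 + 14)/(13 - 22) = (-3 - 3*0) - 44*(-4 + 14)/(13 - 22) = (-3 + 0) - 440/(-9) = -3 - 440*(-1)/9 = -3 - 44*(-10/9) = -3 + 440/9 = 413/9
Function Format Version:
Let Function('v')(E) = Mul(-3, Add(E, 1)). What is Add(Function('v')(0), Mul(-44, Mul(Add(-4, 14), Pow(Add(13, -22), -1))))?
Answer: Rational(413, 9) ≈ 45.889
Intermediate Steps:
Function('v')(E) = Add(-3, Mul(-3, E)) (Function('v')(E) = Mul(-3, Add(1, E)) = Add(-3, Mul(-3, E)))
Add(Function('v')(0), Mul(-44, Mul(Add(-4, 14), Pow(Add(13, -22), -1)))) = Add(Add(-3, Mul(-3, 0)), Mul(-44, Mul(Add(-4, 14), Pow(Add(13, -22), -1)))) = Add(Add(-3, 0), Mul(-44, Mul(10, Pow(-9, -1)))) = Add(-3, Mul(-44, Mul(10, Rational(-1, 9)))) = Add(-3, Mul(-44, Rational(-10, 9))) = Add(-3, Rational(440, 9)) = Rational(413, 9)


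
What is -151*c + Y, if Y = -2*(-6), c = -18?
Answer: 2730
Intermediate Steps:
Y = 12
-151*c + Y = -151*(-18) + 12 = 2718 + 12 = 2730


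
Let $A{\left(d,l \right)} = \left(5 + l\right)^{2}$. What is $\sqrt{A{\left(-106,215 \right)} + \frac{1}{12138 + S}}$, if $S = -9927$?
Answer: $\frac{\sqrt{236604418611}}{2211} \approx 220.0$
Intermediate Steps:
$\sqrt{A{\left(-106,215 \right)} + \frac{1}{12138 + S}} = \sqrt{\left(5 + 215\right)^{2} + \frac{1}{12138 - 9927}} = \sqrt{220^{2} + \frac{1}{2211}} = \sqrt{48400 + \frac{1}{2211}} = \sqrt{\frac{107012401}{2211}} = \frac{\sqrt{236604418611}}{2211}$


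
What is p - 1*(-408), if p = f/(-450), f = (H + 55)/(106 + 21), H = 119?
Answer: 3886171/9525 ≈ 408.00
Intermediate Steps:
f = 174/127 (f = (119 + 55)/(106 + 21) = 174/127 ≈ 1.3701)
p = -29/9525 (p = (174/127)/(-450) = (174/127)*(-1/450) = -29/9525 ≈ -0.0030446)
p - 1*(-408) = -29/9525 - 1*(-408) = -29/9525 + 408 = 3886171/9525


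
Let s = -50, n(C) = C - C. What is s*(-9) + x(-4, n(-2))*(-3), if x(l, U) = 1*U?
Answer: 450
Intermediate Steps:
n(C) = 0
x(l, U) = U
s*(-9) + x(-4, n(-2))*(-3) = -50*(-9) + 0*(-3) = 450 + 0 = 450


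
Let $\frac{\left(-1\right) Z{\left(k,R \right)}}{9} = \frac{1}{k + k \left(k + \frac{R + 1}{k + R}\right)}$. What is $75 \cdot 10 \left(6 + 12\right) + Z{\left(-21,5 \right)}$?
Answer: $\frac{15403476}{1141} \approx 13500.0$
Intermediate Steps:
$Z{\left(k,R \right)} = - \frac{9}{k + k \left(k + \frac{1 + R}{R + k}\right)}$ ($Z{\left(k,R \right)} = - \frac{9}{k + k \left(k + \frac{R + 1}{k + R}\right)} = - \frac{9}{k + k \left(k + \frac{1 + R}{R + k}\right)}$)
$75 \cdot 10 \left(6 + 12\right) + Z{\left(-21,5 \right)} = 75 \cdot 10 \left(6 + 12\right) + \frac{9 \left(\left(-1\right) 5 - -21\right)}{\left(-21\right) \left(1 - 21 + \left(-21\right)^{2} + 2 \cdot 5 + 5 \left(-21\right)\right)} = 75 \cdot 10 \cdot 18 + 9 \left(- \frac{1}{21}\right) \frac{1}{1 - 21 + 441 + 10 - 105} \left(-5 + 21\right) = 75 \cdot 180 + 9 \left(- \frac{1}{21}\right) \frac{1}{326} \cdot 16 = 13500 + 9 \left(- \frac{1}{21}\right) \frac{1}{326} \cdot 16 = 13500 - \frac{24}{1141} = \frac{15403476}{1141}$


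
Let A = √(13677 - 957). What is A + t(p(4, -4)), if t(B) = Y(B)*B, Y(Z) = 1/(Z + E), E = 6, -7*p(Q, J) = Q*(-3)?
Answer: 2/9 + 4*√795 ≈ 113.01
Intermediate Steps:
p(Q, J) = 3*Q/7 (p(Q, J) = -Q*(-3)/7 = -(-3)*Q/7 = 3*Q/7)
Y(Z) = 1/(6 + Z) (Y(Z) = 1/(Z + 6) = 1/(6 + Z))
t(B) = B/(6 + B)
A = 4*√795 (A = √12720 = 4*√795 ≈ 112.78)
A + t(p(4, -4)) = 4*√795 + ((3/7)*4)/(6 + (3/7)*4) = 4*√795 + 12/(7*(6 + 12/7)) = 4*√795 + 12/(7*(54/7)) = 4*√795 + (12/7)*(7/54) = 4*√795 + 2/9 = 2/9 + 4*√795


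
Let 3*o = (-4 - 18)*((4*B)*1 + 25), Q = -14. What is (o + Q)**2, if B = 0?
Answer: 350464/9 ≈ 38940.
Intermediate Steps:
o = -550/3 (o = ((-4 - 18)*((4*0)*1 + 25))/3 = (-22*(0*1 + 25))/3 = (-22*(0 + 25))/3 = (-22*25)/3 = (1/3)*(-550) = -550/3 ≈ -183.33)
(o + Q)**2 = (-550/3 - 14)**2 = (-592/3)**2 = 350464/9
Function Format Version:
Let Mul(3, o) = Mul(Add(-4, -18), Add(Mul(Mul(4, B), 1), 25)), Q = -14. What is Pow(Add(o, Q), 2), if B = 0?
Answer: Rational(350464, 9) ≈ 38940.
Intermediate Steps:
o = Rational(-550, 3) (o = Mul(Rational(1, 3), Mul(Add(-4, -18), Add(Mul(Mul(4, 0), 1), 25))) = Mul(Rational(1, 3), Mul(-22, Add(Mul(0, 1), 25))) = Mul(Rational(1, 3), Mul(-22, Add(0, 25))) = Mul(Rational(1, 3), Mul(-22, 25)) = Mul(Rational(1, 3), -550) = Rational(-550, 3) ≈ -183.33)
Pow(Add(o, Q), 2) = Pow(Add(Rational(-550, 3), -14), 2) = Pow(Rational(-592, 3), 2) = Rational(350464, 9)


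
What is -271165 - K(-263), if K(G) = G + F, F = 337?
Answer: -271239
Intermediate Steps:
K(G) = 337 + G (K(G) = G + 337 = 337 + G)
-271165 - K(-263) = -271165 - (337 - 263) = -271165 - 1*74 = -271165 - 74 = -271239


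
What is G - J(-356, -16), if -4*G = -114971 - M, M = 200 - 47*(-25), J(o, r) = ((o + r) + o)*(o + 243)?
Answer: -106355/2 ≈ -53178.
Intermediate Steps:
J(o, r) = (243 + o)*(r + 2*o) (J(o, r) = (r + 2*o)*(243 + o) = (243 + o)*(r + 2*o))
M = 1375 (M = 200 + 1175 = 1375)
G = 58173/2 (G = -(-114971 - 1*1375)/4 = -(-114971 - 1375)/4 = -¼*(-116346) = 58173/2 ≈ 29087.)
G - J(-356, -16) = 58173/2 - (2*(-356)² + 243*(-16) + 486*(-356) - 356*(-16)) = 58173/2 - (2*126736 - 3888 - 173016 + 5696) = 58173/2 - (253472 - 3888 - 173016 + 5696) = 58173/2 - 1*82264 = 58173/2 - 82264 = -106355/2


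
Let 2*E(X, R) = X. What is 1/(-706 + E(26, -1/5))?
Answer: -1/693 ≈ -0.0014430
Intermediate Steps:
E(X, R) = X/2
1/(-706 + E(26, -1/5)) = 1/(-706 + (½)*26) = 1/(-706 + 13) = 1/(-693) = -1/693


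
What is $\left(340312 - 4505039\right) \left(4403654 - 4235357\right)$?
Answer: $-700911059919$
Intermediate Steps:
$\left(340312 - 4505039\right) \left(4403654 - 4235357\right) = \left(-4164727\right) 168297 = -700911059919$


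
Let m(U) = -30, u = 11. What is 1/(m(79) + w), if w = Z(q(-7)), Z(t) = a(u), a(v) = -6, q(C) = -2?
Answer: -1/36 ≈ -0.027778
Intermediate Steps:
Z(t) = -6
w = -6
1/(m(79) + w) = 1/(-30 - 6) = 1/(-36) = -1/36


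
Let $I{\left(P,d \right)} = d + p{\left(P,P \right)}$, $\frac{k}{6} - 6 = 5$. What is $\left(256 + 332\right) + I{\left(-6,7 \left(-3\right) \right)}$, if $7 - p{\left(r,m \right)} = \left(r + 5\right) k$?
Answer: $640$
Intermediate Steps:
$k = 66$ ($k = 36 + 6 \cdot 5 = 36 + 30 = 66$)
$p{\left(r,m \right)} = -323 - 66 r$ ($p{\left(r,m \right)} = 7 - \left(r + 5\right) 66 = 7 - \left(5 + r\right) 66 = 7 - \left(330 + 66 r\right) = -323 - 66 r$)
$I{\left(P,d \right)} = -323 + d - 66 P$ ($I{\left(P,d \right)} = d - \left(323 + 66 P\right) = -323 + d - 66 P$)
$\left(256 + 332\right) + I{\left(-6,7 \left(-3\right) \right)} = \left(256 + 332\right) - -52 = 588 - -52 = 588 + 52 = 640$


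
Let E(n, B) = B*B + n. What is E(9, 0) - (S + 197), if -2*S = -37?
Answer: -413/2 ≈ -206.50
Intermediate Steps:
S = 37/2 (S = -½*(-37) = 37/2 ≈ 18.500)
E(n, B) = n + B² (E(n, B) = B² + n = n + B²)
E(9, 0) - (S + 197) = (9 + 0²) - (37/2 + 197) = (9 + 0) - 1*431/2 = 9 - 431/2 = -413/2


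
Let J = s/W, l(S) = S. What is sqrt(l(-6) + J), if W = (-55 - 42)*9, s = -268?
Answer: I*sqrt(482090)/291 ≈ 2.386*I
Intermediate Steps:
W = -873 (W = -97*9 = -873)
J = 268/873 (J = -268/(-873) = -268*(-1/873) = 268/873 ≈ 0.30699)
sqrt(l(-6) + J) = sqrt(-6 + 268/873) = sqrt(-4970/873) = I*sqrt(482090)/291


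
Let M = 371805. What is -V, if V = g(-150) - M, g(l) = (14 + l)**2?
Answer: 353309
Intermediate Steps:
V = -353309 (V = (14 - 150)**2 - 1*371805 = (-136)**2 - 371805 = 18496 - 371805 = -353309)
-V = -1*(-353309) = 353309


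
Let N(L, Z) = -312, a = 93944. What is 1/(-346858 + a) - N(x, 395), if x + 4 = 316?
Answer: 78909167/252914 ≈ 312.00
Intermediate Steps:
x = 312 (x = -4 + 316 = 312)
1/(-346858 + a) - N(x, 395) = 1/(-346858 + 93944) - 1*(-312) = 1/(-252914) + 312 = -1/252914 + 312 = 78909167/252914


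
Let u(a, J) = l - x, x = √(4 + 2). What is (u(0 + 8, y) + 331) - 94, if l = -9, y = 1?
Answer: 228 - √6 ≈ 225.55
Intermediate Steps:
x = √6 ≈ 2.4495
u(a, J) = -9 - √6
(u(0 + 8, y) + 331) - 94 = ((-9 - √6) + 331) - 94 = (322 - √6) - 94 = 228 - √6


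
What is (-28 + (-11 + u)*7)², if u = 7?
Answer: 3136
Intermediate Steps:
(-28 + (-11 + u)*7)² = (-28 + (-11 + 7)*7)² = (-28 - 4*7)² = (-28 - 28)² = (-56)² = 3136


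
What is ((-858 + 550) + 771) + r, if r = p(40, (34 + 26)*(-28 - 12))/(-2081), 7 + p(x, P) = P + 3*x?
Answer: 965790/2081 ≈ 464.10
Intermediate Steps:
p(x, P) = -7 + P + 3*x (p(x, P) = -7 + (P + 3*x) = -7 + P + 3*x)
r = 2287/2081 (r = (-7 + (34 + 26)*(-28 - 12) + 3*40)/(-2081) = (-7 + 60*(-40) + 120)*(-1/2081) = (-7 - 2400 + 120)*(-1/2081) = -2287*(-1/2081) = 2287/2081 ≈ 1.0990)
((-858 + 550) + 771) + r = ((-858 + 550) + 771) + 2287/2081 = (-308 + 771) + 2287/2081 = 463 + 2287/2081 = 965790/2081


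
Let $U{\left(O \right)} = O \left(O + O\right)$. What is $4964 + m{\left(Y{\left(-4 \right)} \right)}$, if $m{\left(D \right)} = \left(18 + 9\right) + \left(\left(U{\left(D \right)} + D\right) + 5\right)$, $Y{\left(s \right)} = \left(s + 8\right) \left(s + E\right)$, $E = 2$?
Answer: $5116$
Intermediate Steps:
$U{\left(O \right)} = 2 O^{2}$ ($U{\left(O \right)} = O 2 O = 2 O^{2}$)
$Y{\left(s \right)} = \left(2 + s\right) \left(8 + s\right)$ ($Y{\left(s \right)} = \left(s + 8\right) \left(s + 2\right) = \left(8 + s\right) \left(2 + s\right) = \left(2 + s\right) \left(8 + s\right)$)
$m{\left(D \right)} = 32 + D + 2 D^{2}$ ($m{\left(D \right)} = \left(18 + 9\right) + \left(\left(2 D^{2} + D\right) + 5\right) = 27 + \left(\left(D + 2 D^{2}\right) + 5\right) = 27 + \left(5 + D + 2 D^{2}\right) = 32 + D + 2 D^{2}$)
$4964 + m{\left(Y{\left(-4 \right)} \right)} = 4964 + \left(32 + \left(16 + \left(-4\right)^{2} + 10 \left(-4\right)\right) + 2 \left(16 + \left(-4\right)^{2} + 10 \left(-4\right)\right)^{2}\right) = 4964 + \left(32 + \left(16 + 16 - 40\right) + 2 \left(16 + 16 - 40\right)^{2}\right) = 4964 + \left(32 - 8 + 2 \left(-8\right)^{2}\right) = 4964 + \left(32 - 8 + 2 \cdot 64\right) = 4964 + \left(32 - 8 + 128\right) = 4964 + 152 = 5116$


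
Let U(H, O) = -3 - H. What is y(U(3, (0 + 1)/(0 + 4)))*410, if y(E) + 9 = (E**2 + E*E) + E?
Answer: 23370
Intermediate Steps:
y(E) = -9 + E + 2*E**2 (y(E) = -9 + ((E**2 + E*E) + E) = -9 + ((E**2 + E**2) + E) = -9 + (2*E**2 + E) = -9 + (E + 2*E**2) = -9 + E + 2*E**2)
y(U(3, (0 + 1)/(0 + 4)))*410 = (-9 + (-3 - 1*3) + 2*(-3 - 1*3)**2)*410 = (-9 + (-3 - 3) + 2*(-3 - 3)**2)*410 = (-9 - 6 + 2*(-6)**2)*410 = (-9 - 6 + 2*36)*410 = (-9 - 6 + 72)*410 = 57*410 = 23370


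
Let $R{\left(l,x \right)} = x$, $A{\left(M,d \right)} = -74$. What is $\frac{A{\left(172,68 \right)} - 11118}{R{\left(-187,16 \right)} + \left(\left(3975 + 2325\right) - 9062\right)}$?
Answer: $\frac{5596}{1373} \approx 4.0757$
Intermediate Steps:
$\frac{A{\left(172,68 \right)} - 11118}{R{\left(-187,16 \right)} + \left(\left(3975 + 2325\right) - 9062\right)} = \frac{-74 - 11118}{16 + \left(\left(3975 + 2325\right) - 9062\right)} = - \frac{11192}{16 + \left(6300 - 9062\right)} = - \frac{11192}{16 - 2762} = - \frac{11192}{-2746} = \left(-11192\right) \left(- \frac{1}{2746}\right) = \frac{5596}{1373}$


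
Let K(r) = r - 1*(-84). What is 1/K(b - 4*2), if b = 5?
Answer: 1/81 ≈ 0.012346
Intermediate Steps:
K(r) = 84 + r (K(r) = r + 84 = 84 + r)
1/K(b - 4*2) = 1/(84 + (5 - 4*2)) = 1/(84 + (5 - 8)) = 1/(84 - 3) = 1/81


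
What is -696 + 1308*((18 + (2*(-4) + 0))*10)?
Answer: 130104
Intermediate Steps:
-696 + 1308*((18 + (2*(-4) + 0))*10) = -696 + 1308*((18 + (-8 + 0))*10) = -696 + 1308*((18 - 8)*10) = -696 + 1308*(10*10) = -696 + 1308*100 = -696 + 130800 = 130104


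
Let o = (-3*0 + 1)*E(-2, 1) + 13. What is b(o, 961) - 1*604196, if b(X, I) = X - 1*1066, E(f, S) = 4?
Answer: -605245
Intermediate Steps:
o = 17 (o = (-3*0 + 1)*4 + 13 = (0 + 1)*4 + 13 = 1*4 + 13 = 4 + 13 = 17)
b(X, I) = -1066 + X (b(X, I) = X - 1066 = -1066 + X)
b(o, 961) - 1*604196 = (-1066 + 17) - 1*604196 = -1049 - 604196 = -605245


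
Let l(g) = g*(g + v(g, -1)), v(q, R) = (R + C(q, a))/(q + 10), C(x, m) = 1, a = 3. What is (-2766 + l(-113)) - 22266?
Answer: -12263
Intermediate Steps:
v(q, R) = (1 + R)/(10 + q) (v(q, R) = (R + 1)/(q + 10) = (1 + R)/(10 + q))
l(g) = g² (l(g) = g*(g + (1 - 1)/(10 + g)) = g*(g + 0/(10 + g)) = g*(g + 0) = g*g = g²)
(-2766 + l(-113)) - 22266 = (-2766 + (-113)²) - 22266 = (-2766 + 12769) - 22266 = 10003 - 22266 = -12263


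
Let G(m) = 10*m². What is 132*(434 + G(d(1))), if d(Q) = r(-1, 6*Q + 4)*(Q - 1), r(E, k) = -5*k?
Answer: 57288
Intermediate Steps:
d(Q) = (-1 + Q)*(-20 - 30*Q) (d(Q) = (-5*(6*Q + 4))*(Q - 1) = (-5*(4 + 6*Q))*(-1 + Q) = (-20 - 30*Q)*(-1 + Q) = (-1 + Q)*(-20 - 30*Q))
132*(434 + G(d(1))) = 132*(434 + 10*(20 - 30*1² + 10*1)²) = 132*(434 + 10*(20 - 30*1 + 10)²) = 132*(434 + 10*(20 - 30 + 10)²) = 132*(434 + 10*0²) = 132*(434 + 10*0) = 132*(434 + 0) = 132*434 = 57288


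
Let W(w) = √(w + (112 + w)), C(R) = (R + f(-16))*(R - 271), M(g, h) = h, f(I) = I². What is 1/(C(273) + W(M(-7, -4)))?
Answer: 529/559630 - √26/559630 ≈ 0.00093616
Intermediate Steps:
C(R) = (-271 + R)*(256 + R) (C(R) = (R + (-16)²)*(R - 271) = (R + 256)*(-271 + R) = (256 + R)*(-271 + R) = (-271 + R)*(256 + R))
W(w) = √(112 + 2*w)
1/(C(273) + W(M(-7, -4))) = 1/((-69376 + 273² - 15*273) + √(112 + 2*(-4))) = 1/((-69376 + 74529 - 4095) + √(112 - 8)) = 1/(1058 + √104) = 1/(1058 + 2*√26)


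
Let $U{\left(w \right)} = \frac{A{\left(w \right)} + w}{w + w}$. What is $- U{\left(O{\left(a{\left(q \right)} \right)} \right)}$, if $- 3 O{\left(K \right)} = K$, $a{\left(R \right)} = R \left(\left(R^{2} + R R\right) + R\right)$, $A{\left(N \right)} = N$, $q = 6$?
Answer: $-1$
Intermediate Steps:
$a{\left(R \right)} = R \left(R + 2 R^{2}\right)$ ($a{\left(R \right)} = R \left(\left(R^{2} + R^{2}\right) + R\right) = R \left(2 R^{2} + R\right) = R \left(R + 2 R^{2}\right)$)
$O{\left(K \right)} = - \frac{K}{3}$
$U{\left(w \right)} = 1$ ($U{\left(w \right)} = \frac{w + w}{w + w} = \frac{2 w}{2 w} = 2 w \frac{1}{2 w} = 1$)
$- U{\left(O{\left(a{\left(q \right)} \right)} \right)} = \left(-1\right) 1 = -1$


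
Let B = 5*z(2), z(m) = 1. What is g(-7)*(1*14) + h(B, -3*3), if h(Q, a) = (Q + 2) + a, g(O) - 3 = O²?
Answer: 726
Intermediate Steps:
g(O) = 3 + O²
B = 5 (B = 5*1 = 5)
h(Q, a) = 2 + Q + a (h(Q, a) = (2 + Q) + a = 2 + Q + a)
g(-7)*(1*14) + h(B, -3*3) = (3 + (-7)²)*(1*14) + (2 + 5 - 3*3) = (3 + 49)*14 + (2 + 5 - 9) = 52*14 - 2 = 728 - 2 = 726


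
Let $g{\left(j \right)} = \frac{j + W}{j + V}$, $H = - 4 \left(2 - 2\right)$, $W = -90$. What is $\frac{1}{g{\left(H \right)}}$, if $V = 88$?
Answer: $- \frac{44}{45} \approx -0.97778$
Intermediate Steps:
$H = 0$ ($H = \left(-4\right) 0 = 0$)
$g{\left(j \right)} = \frac{-90 + j}{88 + j}$ ($g{\left(j \right)} = \frac{j - 90}{j + 88} = \frac{-90 + j}{88 + j}$)
$\frac{1}{g{\left(H \right)}} = \frac{1}{\frac{1}{88 + 0} \left(-90 + 0\right)} = \frac{1}{\frac{1}{88} \left(-90\right)} = \frac{1}{- \frac{45}{44}} = - \frac{44}{45}$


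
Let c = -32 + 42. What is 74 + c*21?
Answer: 284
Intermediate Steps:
c = 10
74 + c*21 = 74 + 10*21 = 74 + 210 = 284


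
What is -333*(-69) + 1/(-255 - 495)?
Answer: 17232749/750 ≈ 22977.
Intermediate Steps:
-333*(-69) + 1/(-255 - 495) = 22977 + 1/(-750) = 22977 - 1/750 = 17232749/750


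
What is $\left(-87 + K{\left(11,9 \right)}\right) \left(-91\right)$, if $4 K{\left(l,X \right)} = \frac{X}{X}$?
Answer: $\frac{31577}{4} \approx 7894.3$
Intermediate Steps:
$K{\left(l,X \right)} = \frac{1}{4}$ ($K{\left(l,X \right)} = \frac{X \frac{1}{X}}{4} = \frac{1}{4} \cdot 1 = \frac{1}{4}$)
$\left(-87 + K{\left(11,9 \right)}\right) \left(-91\right) = \left(-87 + \frac{1}{4}\right) \left(-91\right) = \left(- \frac{347}{4}\right) \left(-91\right) = \frac{31577}{4}$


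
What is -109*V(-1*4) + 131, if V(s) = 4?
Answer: -305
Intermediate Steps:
-109*V(-1*4) + 131 = -109*4 + 131 = -436 + 131 = -305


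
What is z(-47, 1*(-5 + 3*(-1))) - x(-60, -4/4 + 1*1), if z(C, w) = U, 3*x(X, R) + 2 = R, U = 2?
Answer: 8/3 ≈ 2.6667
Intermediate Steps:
x(X, R) = -⅔ + R/3
z(C, w) = 2
z(-47, 1*(-5 + 3*(-1))) - x(-60, -4/4 + 1*1) = 2 - (-⅔ + (-4/4 + 1*1)/3) = 2 - (-⅔ + (-4*¼ + 1)/3) = 2 - (-⅔ + (-1 + 1)/3) = 2 - (-⅔ + (⅓)*0) = 2 - (-⅔ + 0) = 2 - 1*(-⅔) = 2 + ⅔ = 8/3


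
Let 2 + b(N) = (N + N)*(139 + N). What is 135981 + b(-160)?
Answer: 142699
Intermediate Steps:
b(N) = -2 + 2*N*(139 + N) (b(N) = -2 + (N + N)*(139 + N) = -2 + (2*N)*(139 + N) = -2 + 2*N*(139 + N))
135981 + b(-160) = 135981 + (-2 + 2*(-160)² + 278*(-160)) = 135981 + (-2 + 2*25600 - 44480) = 135981 + (-2 + 51200 - 44480) = 135981 + 6718 = 142699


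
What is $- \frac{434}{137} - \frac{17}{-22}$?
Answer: $- \frac{7219}{3014} \approx -2.3952$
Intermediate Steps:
$- \frac{434}{137} - \frac{17}{-22} = \left(-434\right) \frac{1}{137} - - \frac{17}{22} = - \frac{434}{137} + \frac{17}{22} = - \frac{7219}{3014}$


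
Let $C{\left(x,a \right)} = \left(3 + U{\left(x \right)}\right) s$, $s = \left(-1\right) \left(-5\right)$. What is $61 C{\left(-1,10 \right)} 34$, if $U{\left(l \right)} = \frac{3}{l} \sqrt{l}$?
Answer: $31110 - 31110 i \approx 31110.0 - 31110.0 i$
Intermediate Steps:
$s = 5$
$U{\left(l \right)} = \frac{3}{\sqrt{l}}$
$C{\left(x,a \right)} = 15 + \frac{15}{\sqrt{x}}$ ($C{\left(x,a \right)} = \left(3 + \frac{3}{\sqrt{x}}\right) 5 = 15 + \frac{15}{\sqrt{x}}$)
$61 C{\left(-1,10 \right)} 34 = 61 \left(15 + \frac{15}{i}\right) 34 = 61 \left(15 + 15 \left(- i\right)\right) 34 = 61 \left(15 - 15 i\right) 34 = \left(915 - 915 i\right) 34 = 31110 - 31110 i$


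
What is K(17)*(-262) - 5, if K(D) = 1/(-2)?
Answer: 126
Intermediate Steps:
K(D) = -½
K(17)*(-262) - 5 = -½*(-262) - 5 = 131 - 5 = 126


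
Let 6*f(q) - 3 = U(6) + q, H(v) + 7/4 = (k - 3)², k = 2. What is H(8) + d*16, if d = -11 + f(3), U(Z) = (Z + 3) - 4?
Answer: -1769/12 ≈ -147.42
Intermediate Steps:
U(Z) = -1 + Z (U(Z) = (3 + Z) - 4 = -1 + Z)
H(v) = -¾ (H(v) = -7/4 + (2 - 3)² = -7/4 + (-1)² = -7/4 + 1 = -¾)
f(q) = 4/3 + q/6 (f(q) = ½ + ((-1 + 6) + q)/6 = ½ + (5 + q)/6 = ½ + (⅚ + q/6) = 4/3 + q/6)
d = -55/6 (d = -11 + (4/3 + (⅙)*3) = -11 + (4/3 + ½) = -11 + 11/6 = -55/6 ≈ -9.1667)
H(8) + d*16 = -¾ - 55/6*16 = -¾ - 440/3 = -1769/12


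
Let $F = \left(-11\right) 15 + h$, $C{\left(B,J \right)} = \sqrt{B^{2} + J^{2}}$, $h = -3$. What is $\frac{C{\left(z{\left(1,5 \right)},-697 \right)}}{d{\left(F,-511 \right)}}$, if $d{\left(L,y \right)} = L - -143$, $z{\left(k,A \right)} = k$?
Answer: $- \frac{\sqrt{485810}}{25} \approx -27.88$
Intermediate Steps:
$F = -168$ ($F = \left(-11\right) 15 - 3 = -165 - 3 = -168$)
$d{\left(L,y \right)} = 143 + L$ ($d{\left(L,y \right)} = L + 143 = 143 + L$)
$\frac{C{\left(z{\left(1,5 \right)},-697 \right)}}{d{\left(F,-511 \right)}} = \frac{\sqrt{1^{2} + \left(-697\right)^{2}}}{143 - 168} = \frac{\sqrt{1 + 485809}}{-25} = \sqrt{485810} \left(- \frac{1}{25}\right) = - \frac{\sqrt{485810}}{25}$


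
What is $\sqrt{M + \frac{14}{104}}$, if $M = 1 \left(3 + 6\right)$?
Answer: $\frac{5 \sqrt{247}}{26} \approx 3.0224$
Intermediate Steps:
$M = 9$ ($M = 1 \cdot 9 = 9$)
$\sqrt{M + \frac{14}{104}} = \sqrt{9 + \frac{14}{104}} = \sqrt{9 + 14 \cdot \frac{1}{104}} = \sqrt{9 + \frac{7}{52}} = \sqrt{\frac{475}{52}} = \frac{5 \sqrt{247}}{26}$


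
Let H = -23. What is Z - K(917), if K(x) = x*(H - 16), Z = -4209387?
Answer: -4173624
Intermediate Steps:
K(x) = -39*x (K(x) = x*(-23 - 16) = x*(-39) = -39*x)
Z - K(917) = -4209387 - (-39)*917 = -4209387 - 1*(-35763) = -4209387 + 35763 = -4173624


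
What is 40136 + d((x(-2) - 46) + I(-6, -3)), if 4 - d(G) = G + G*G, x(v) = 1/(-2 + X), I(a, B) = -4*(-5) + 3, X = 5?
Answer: 356840/9 ≈ 39649.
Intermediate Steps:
I(a, B) = 23 (I(a, B) = 20 + 3 = 23)
x(v) = ⅓ (x(v) = 1/(-2 + 5) = 1/3 = ⅓)
d(G) = 4 - G - G² (d(G) = 4 - (G + G*G) = 4 - (G + G²) = 4 + (-G - G²) = 4 - G - G²)
40136 + d((x(-2) - 46) + I(-6, -3)) = 40136 + (4 - ((⅓ - 46) + 23) - ((⅓ - 46) + 23)²) = 40136 + (4 - (-137/3 + 23) - (-137/3 + 23)²) = 40136 + (4 - 1*(-68/3) - (-68/3)²) = 40136 + (4 + 68/3 - 1*4624/9) = 40136 + (4 + 68/3 - 4624/9) = 40136 - 4384/9 = 356840/9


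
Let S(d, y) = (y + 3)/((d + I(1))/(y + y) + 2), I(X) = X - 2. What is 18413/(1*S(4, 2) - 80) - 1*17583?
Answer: -15323923/860 ≈ -17819.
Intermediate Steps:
I(X) = -2 + X
S(d, y) = (3 + y)/(2 + (-1 + d)/(2*y)) (S(d, y) = (y + 3)/((d + (-2 + 1))/(y + y) + 2) = (3 + y)/((d - 1)/((2*y)) + 2) = (3 + y)/((-1 + d)*(1/(2*y)) + 2) = (3 + y)/((-1 + d)/(2*y) + 2) = (3 + y)/(2 + (-1 + d)/(2*y)))
18413/(1*S(4, 2) - 80) - 1*17583 = 18413/(1*(2*2*(3 + 2)/(-1 + 4 + 4*2)) - 80) - 1*17583 = 18413/(1*(2*2*5/(-1 + 4 + 8)) - 80) - 17583 = 18413/(1*(2*2*5/11) - 80) - 17583 = 18413/(1*(2*2*(1/11)*5) - 80) - 17583 = 18413/(1*(20/11) - 80) - 17583 = 18413/(20/11 - 80) - 17583 = 18413/(-860/11) - 17583 = 18413*(-11/860) - 17583 = -202543/860 - 17583 = -15323923/860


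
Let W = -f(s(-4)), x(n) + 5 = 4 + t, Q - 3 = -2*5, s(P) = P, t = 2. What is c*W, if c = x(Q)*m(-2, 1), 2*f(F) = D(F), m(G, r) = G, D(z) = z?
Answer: -4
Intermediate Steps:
Q = -7 (Q = 3 - 2*5 = 3 - 10 = -7)
f(F) = F/2
x(n) = 1 (x(n) = -5 + (4 + 2) = -5 + 6 = 1)
W = 2 (W = -(-4)/2 = -1*(-2) = 2)
c = -2 (c = 1*(-2) = -2)
c*W = -2*2 = -4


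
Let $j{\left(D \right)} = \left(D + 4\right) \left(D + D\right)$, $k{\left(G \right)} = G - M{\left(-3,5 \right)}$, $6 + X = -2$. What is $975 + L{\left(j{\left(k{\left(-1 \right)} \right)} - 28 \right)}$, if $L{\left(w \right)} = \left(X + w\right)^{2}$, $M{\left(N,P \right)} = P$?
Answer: $1119$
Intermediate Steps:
$X = -8$ ($X = -6 - 2 = -8$)
$k{\left(G \right)} = -5 + G$ ($k{\left(G \right)} = G - 5 = -5 + G$)
$j{\left(D \right)} = 2 D \left(4 + D\right)$ ($j{\left(D \right)} = \left(4 + D\right) 2 D = 2 D \left(4 + D\right)$)
$L{\left(w \right)} = \left(-8 + w\right)^{2}$
$975 + L{\left(j{\left(k{\left(-1 \right)} \right)} - 28 \right)} = 975 + \left(-8 - \left(28 - 2 \left(-5 - 1\right) \left(4 - 6\right)\right)\right)^{2} = 975 + \left(-8 - \left(28 + 12 \left(4 - 6\right)\right)\right)^{2} = 975 + \left(-8 - \left(28 + 12 \left(-2\right)\right)\right)^{2} = 975 + \left(-8 + \left(24 - 28\right)\right)^{2} = 975 + \left(-8 - 4\right)^{2} = 975 + \left(-12\right)^{2} = 975 + 144 = 1119$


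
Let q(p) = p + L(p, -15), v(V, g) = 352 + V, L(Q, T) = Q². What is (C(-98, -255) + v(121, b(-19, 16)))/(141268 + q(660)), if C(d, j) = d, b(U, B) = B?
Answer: 375/577528 ≈ 0.00064932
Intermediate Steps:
q(p) = p + p²
(C(-98, -255) + v(121, b(-19, 16)))/(141268 + q(660)) = (-98 + (352 + 121))/(141268 + 660*(1 + 660)) = (-98 + 473)/(141268 + 660*661) = 375/(141268 + 436260) = 375/577528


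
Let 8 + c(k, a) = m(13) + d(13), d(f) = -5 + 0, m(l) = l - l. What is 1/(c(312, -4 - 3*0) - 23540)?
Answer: -1/23553 ≈ -4.2457e-5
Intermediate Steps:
m(l) = 0
d(f) = -5
c(k, a) = -13 (c(k, a) = -8 + (0 - 5) = -8 - 5 = -13)
1/(c(312, -4 - 3*0) - 23540) = 1/(-13 - 23540) = 1/(-23553) = -1/23553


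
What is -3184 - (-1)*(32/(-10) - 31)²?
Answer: -50359/25 ≈ -2014.4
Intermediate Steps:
-3184 - (-1)*(32/(-10) - 31)² = -3184 - (-1)*(32*(-⅒) - 31)² = -3184 - (-1)*(-16/5 - 31)² = -3184 - (-1)*(-171/5)² = -3184 - (-1)*29241/25 = -3184 - 1*(-29241/25) = -3184 + 29241/25 = -50359/25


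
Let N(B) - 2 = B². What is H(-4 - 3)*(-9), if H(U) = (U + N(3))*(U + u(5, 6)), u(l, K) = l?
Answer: 72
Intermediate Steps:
N(B) = 2 + B²
H(U) = (5 + U)*(11 + U) (H(U) = (U + (2 + 3²))*(U + 5) = (U + (2 + 9))*(5 + U) = (U + 11)*(5 + U) = (11 + U)*(5 + U) = (5 + U)*(11 + U))
H(-4 - 3)*(-9) = (55 + (-4 - 3)² + 16*(-4 - 3))*(-9) = (55 + (-7)² + 16*(-7))*(-9) = (55 + 49 - 112)*(-9) = -8*(-9) = 72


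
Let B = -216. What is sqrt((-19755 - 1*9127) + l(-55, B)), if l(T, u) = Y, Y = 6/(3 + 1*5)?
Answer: 5*I*sqrt(4621)/2 ≈ 169.94*I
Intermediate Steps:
Y = 3/4 (Y = 6/(3 + 5) = 6/8 = 6*(1/8) = 3/4 ≈ 0.75000)
l(T, u) = 3/4
sqrt((-19755 - 1*9127) + l(-55, B)) = sqrt((-19755 - 1*9127) + 3/4) = sqrt((-19755 - 9127) + 3/4) = sqrt(-28882 + 3/4) = sqrt(-115525/4) = 5*I*sqrt(4621)/2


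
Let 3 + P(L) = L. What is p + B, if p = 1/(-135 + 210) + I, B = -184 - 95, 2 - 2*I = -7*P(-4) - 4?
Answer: -45073/150 ≈ -300.49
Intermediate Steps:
P(L) = -3 + L
I = -43/2 (I = 1 - (-7*(-3 - 4) - 4)/2 = 1 - (-7*(-7) - 4)/2 = 1 - (49 - 4)/2 = 1 - ½*45 = 1 - 45/2 = -43/2 ≈ -21.500)
B = -279
p = -3223/150 (p = 1/(-135 + 210) - 43/2 = 1/75 - 43/2 = -3223/150 ≈ -21.487)
p + B = -3223/150 - 279 = -45073/150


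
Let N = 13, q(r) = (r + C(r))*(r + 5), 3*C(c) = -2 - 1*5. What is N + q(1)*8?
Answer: -51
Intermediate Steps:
C(c) = -7/3 (C(c) = (-2 - 1*5)/3 = (-2 - 5)/3 = (⅓)*(-7) = -7/3)
q(r) = (5 + r)*(-7/3 + r) (q(r) = (r - 7/3)*(r + 5) = (-7/3 + r)*(5 + r) = (5 + r)*(-7/3 + r))
N + q(1)*8 = 13 + (-35/3 + 1² + (8/3)*1)*8 = 13 + (-35/3 + 1 + 8/3)*8 = 13 - 8*8 = 13 - 64 = -51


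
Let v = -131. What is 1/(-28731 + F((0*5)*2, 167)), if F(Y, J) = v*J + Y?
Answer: -1/50608 ≈ -1.9760e-5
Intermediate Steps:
F(Y, J) = Y - 131*J (F(Y, J) = -131*J + Y = Y - 131*J)
1/(-28731 + F((0*5)*2, 167)) = 1/(-28731 + ((0*5)*2 - 131*167)) = 1/(-28731 + (0*2 - 21877)) = 1/(-28731 + (0 - 21877)) = 1/(-28731 - 21877) = 1/(-50608) = -1/50608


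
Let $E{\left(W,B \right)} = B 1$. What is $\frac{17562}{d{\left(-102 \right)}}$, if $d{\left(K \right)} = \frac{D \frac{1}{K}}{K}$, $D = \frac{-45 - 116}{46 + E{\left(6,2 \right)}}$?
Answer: $- \frac{8770322304}{161} \approx -5.4474 \cdot 10^{7}$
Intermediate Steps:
$E{\left(W,B \right)} = B$
$D = - \frac{161}{48}$ ($D = \frac{-45 - 116}{46 + 2} = - \frac{161}{48} \approx -3.3542$)
$d{\left(K \right)} = - \frac{161}{48 K^{2}}$ ($d{\left(K \right)} = \frac{\left(- \frac{161}{48}\right) \frac{1}{K}}{K} = - \frac{161}{48 K^{2}}$)
$\frac{17562}{d{\left(-102 \right)}} = \frac{17562}{\left(- \frac{161}{48}\right) \frac{1}{10404}} = \frac{17562}{- \frac{161}{499392}} = 17562 \left(- \frac{499392}{161}\right) = - \frac{8770322304}{161}$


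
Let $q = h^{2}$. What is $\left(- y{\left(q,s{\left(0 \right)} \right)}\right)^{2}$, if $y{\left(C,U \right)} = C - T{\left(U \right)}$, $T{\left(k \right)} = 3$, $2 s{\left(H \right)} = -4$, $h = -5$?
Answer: $484$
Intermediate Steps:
$s{\left(H \right)} = -2$ ($s{\left(H \right)} = \frac{1}{2} \left(-4\right) = -2$)
$q = 25$ ($q = \left(-5\right)^{2} = 25$)
$y{\left(C,U \right)} = -3 + C$ ($y{\left(C,U \right)} = C - 3 = -3 + C$)
$\left(- y{\left(q,s{\left(0 \right)} \right)}\right)^{2} = \left(- (-3 + 25)\right)^{2} = \left(\left(-1\right) 22\right)^{2} = \left(-22\right)^{2} = 484$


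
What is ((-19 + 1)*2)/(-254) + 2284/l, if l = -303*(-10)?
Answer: 172304/192405 ≈ 0.89553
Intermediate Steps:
l = 3030
((-19 + 1)*2)/(-254) + 2284/l = ((-19 + 1)*2)/(-254) + 2284/3030 = -18*2*(-1/254) + 2284*(1/3030) = -36*(-1/254) + 1142/1515 = 18/127 + 1142/1515 = 172304/192405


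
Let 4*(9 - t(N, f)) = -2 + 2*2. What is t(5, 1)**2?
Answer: 289/4 ≈ 72.250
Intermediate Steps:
t(N, f) = 17/2 (t(N, f) = 9 - (-2 + 2*2)/4 = 9 - (-2 + 4)/4 = 9 - 1/4*2 = 9 - 1/2 = 17/2)
t(5, 1)**2 = (17/2)**2 = 289/4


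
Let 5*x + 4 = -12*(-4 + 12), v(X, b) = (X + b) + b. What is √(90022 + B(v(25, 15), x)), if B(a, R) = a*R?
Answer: √88922 ≈ 298.20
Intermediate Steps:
v(X, b) = X + 2*b
x = -20 (x = -⅘ + (-12*(-4 + 12))/5 = -⅘ + (-12*8)/5 = -⅘ + (⅕)*(-96) = -⅘ - 96/5 = -20)
B(a, R) = R*a
√(90022 + B(v(25, 15), x)) = √(90022 - 20*(25 + 2*15)) = √(90022 - 20*(25 + 30)) = √(90022 - 20*55) = √(90022 - 1100) = √88922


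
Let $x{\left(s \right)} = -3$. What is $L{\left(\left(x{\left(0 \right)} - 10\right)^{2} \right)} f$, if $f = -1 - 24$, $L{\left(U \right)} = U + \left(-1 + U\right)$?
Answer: $-8425$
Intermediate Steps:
$L{\left(U \right)} = -1 + 2 U$
$f = -25$
$L{\left(\left(x{\left(0 \right)} - 10\right)^{2} \right)} f = \left(-1 + 2 \left(-3 - 10\right)^{2}\right) \left(-25\right) = \left(-1 + 2 \left(-13\right)^{2}\right) \left(-25\right) = \left(-1 + 2 \cdot 169\right) \left(-25\right) = \left(-1 + 338\right) \left(-25\right) = 337 \left(-25\right) = -8425$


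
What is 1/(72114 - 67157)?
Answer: 1/4957 ≈ 0.00020173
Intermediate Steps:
1/(72114 - 67157) = 1/4957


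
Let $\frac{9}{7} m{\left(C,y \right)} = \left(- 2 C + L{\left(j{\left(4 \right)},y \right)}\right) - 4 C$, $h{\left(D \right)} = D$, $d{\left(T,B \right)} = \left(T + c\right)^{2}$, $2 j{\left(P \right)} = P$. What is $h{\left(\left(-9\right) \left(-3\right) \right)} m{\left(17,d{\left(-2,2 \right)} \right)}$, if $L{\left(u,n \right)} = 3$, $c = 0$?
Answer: $-2079$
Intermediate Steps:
$j{\left(P \right)} = \frac{P}{2}$
$d{\left(T,B \right)} = T^{2}$ ($d{\left(T,B \right)} = \left(T + 0\right)^{2} = T^{2}$)
$m{\left(C,y \right)} = \frac{7}{3} - \frac{14 C}{3}$ ($m{\left(C,y \right)} = \frac{7 \left(\left(- 2 C + 3\right) - 4 C\right)}{9} = \frac{7 \left(\left(3 - 2 C\right) - 4 C\right)}{9} = \frac{7 \left(3 - 6 C\right)}{9} = \frac{7}{3} - \frac{14 C}{3}$)
$h{\left(\left(-9\right) \left(-3\right) \right)} m{\left(17,d{\left(-2,2 \right)} \right)} = \left(-9\right) \left(-3\right) \left(\frac{7}{3} - \frac{238}{3}\right) = 27 \left(\frac{7}{3} - \frac{238}{3}\right) = 27 \left(-77\right) = -2079$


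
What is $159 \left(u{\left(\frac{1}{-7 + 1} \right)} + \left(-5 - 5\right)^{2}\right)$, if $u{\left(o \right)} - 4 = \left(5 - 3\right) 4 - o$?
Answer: $\frac{35669}{2} \approx 17835.0$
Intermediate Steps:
$u{\left(o \right)} = 12 - o$ ($u{\left(o \right)} = 4 - \left(o - \left(5 - 3\right) 4\right) = 4 - \left(-8 + o\right) = 12 - o$)
$159 \left(u{\left(\frac{1}{-7 + 1} \right)} + \left(-5 - 5\right)^{2}\right) = 159 \left(\left(12 - \frac{1}{-7 + 1}\right) + \left(-5 - 5\right)^{2}\right) = 159 \left(\left(12 - \frac{1}{-6}\right) + \left(-10\right)^{2}\right) = 159 \left(\left(12 - - \frac{1}{6}\right) + 100\right) = 159 \left(\left(12 + \frac{1}{6}\right) + 100\right) = 159 \left(\frac{73}{6} + 100\right) = 159 \cdot \frac{673}{6} = \frac{35669}{2}$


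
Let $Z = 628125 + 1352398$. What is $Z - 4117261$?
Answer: $-2136738$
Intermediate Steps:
$Z = 1980523$
$Z - 4117261 = 1980523 - 4117261 = -2136738$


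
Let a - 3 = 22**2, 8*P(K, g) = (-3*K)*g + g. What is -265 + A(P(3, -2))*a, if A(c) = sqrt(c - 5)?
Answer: -265 + 487*I*sqrt(3) ≈ -265.0 + 843.51*I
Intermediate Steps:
P(K, g) = g/8 - 3*K*g/8 (P(K, g) = ((-3*K)*g + g)/8 = (-3*K*g + g)/8 = (g - 3*K*g)/8 = g/8 - 3*K*g/8)
a = 487 (a = 3 + 22**2 = 3 + 484 = 487)
A(c) = sqrt(-5 + c)
-265 + A(P(3, -2))*a = -265 + sqrt(-5 + (1/8)*(-2)*(1 - 3*3))*487 = -265 + sqrt(-5 + (1/8)*(-2)*(1 - 9))*487 = -265 + sqrt(-5 + (1/8)*(-2)*(-8))*487 = -265 + sqrt(-5 + 2)*487 = -265 + sqrt(-3)*487 = -265 + (I*sqrt(3))*487 = -265 + 487*I*sqrt(3)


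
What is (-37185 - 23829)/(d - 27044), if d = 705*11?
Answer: 61014/19289 ≈ 3.1632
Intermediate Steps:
d = 7755
(-37185 - 23829)/(d - 27044) = (-37185 - 23829)/(7755 - 27044) = -61014/(-19289) = -61014*(-1/19289) = 61014/19289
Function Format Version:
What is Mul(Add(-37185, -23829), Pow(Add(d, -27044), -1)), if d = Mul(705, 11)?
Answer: Rational(61014, 19289) ≈ 3.1632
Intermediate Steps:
d = 7755
Mul(Add(-37185, -23829), Pow(Add(d, -27044), -1)) = Mul(Add(-37185, -23829), Pow(Add(7755, -27044), -1)) = Mul(-61014, Pow(-19289, -1)) = Mul(-61014, Rational(-1, 19289)) = Rational(61014, 19289)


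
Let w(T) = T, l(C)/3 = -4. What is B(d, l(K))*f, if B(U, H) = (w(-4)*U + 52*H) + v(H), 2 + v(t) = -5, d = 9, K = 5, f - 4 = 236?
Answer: -160080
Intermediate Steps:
f = 240 (f = 4 + 236 = 240)
l(C) = -12 (l(C) = 3*(-4) = -12)
v(t) = -7 (v(t) = -2 - 5 = -7)
B(U, H) = -7 - 4*U + 52*H (B(U, H) = (-4*U + 52*H) - 7 = -7 - 4*U + 52*H)
B(d, l(K))*f = (-7 - 4*9 + 52*(-12))*240 = (-7 - 36 - 624)*240 = -667*240 = -160080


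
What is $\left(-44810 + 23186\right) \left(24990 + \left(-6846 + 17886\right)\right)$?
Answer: $-779112720$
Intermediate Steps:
$\left(-44810 + 23186\right) \left(24990 + \left(-6846 + 17886\right)\right) = - 21624 \left(24990 + 11040\right) = \left(-21624\right) 36030 = -779112720$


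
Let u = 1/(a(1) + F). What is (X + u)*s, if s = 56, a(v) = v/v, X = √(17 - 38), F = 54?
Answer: 56/55 + 56*I*√21 ≈ 1.0182 + 256.62*I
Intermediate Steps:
X = I*√21 (X = √(-21) = I*√21 ≈ 4.5826*I)
a(v) = 1
u = 1/55 (u = 1/(1 + 54) = 1/55 ≈ 0.018182)
(X + u)*s = (I*√21 + 1/55)*56 = (1/55 + I*√21)*56 = 56/55 + 56*I*√21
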